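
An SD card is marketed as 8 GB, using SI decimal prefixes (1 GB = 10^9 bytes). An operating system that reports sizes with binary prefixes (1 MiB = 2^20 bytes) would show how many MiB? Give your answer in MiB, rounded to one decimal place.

8 GB = 8 × 10^9 bytes = 8,000,000,000 bytes
1 MiB = 2^20 bytes = 1,048,576 bytes
8,000,000,000 / 1,048,576 = 7,629.4 MiB

7,629.4 MiB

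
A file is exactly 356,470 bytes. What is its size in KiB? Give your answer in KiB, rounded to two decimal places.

356,470 bytes given.
1 KiB = 1,024 bytes
356,470 / 1,024 = 348.12 KiB

348.12 KiB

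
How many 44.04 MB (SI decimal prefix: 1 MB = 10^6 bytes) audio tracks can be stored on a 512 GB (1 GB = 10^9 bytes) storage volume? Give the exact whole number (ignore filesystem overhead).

11,625

Capacity: 512 GB = 512,000,000,000 bytes
Per item: 44.04 MB = 44,040,000 bytes
⌊512,000,000,000 / 44,040,000⌋ = 11,625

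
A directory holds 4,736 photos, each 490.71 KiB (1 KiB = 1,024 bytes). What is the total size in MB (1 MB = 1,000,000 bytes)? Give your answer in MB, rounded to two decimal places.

2,379.78 MB

Total = 4,736 × 490.71 KiB = 2324002.56 KiB
= 2324002.56 × 1,024 bytes = 2,379,778,621.44 bytes
1 MB = 1,000,000 bytes
2,379,778,621.44 / 1,000,000 = 2,379.78 MB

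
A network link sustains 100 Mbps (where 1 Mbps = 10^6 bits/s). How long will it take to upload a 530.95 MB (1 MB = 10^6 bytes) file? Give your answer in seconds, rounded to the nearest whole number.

530.95 MB = 530,950,000 bytes = 4,247,600,000 bits
100 Mbps = 100,000,000 bits/s
time = 4,247,600,000 / 100,000,000 = 42 s

42 seconds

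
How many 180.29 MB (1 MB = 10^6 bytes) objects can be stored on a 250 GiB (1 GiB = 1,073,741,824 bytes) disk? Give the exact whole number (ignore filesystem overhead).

1,488

Capacity: 250 GiB = 268,435,456,000 bytes
Per item: 180.29 MB = 180,290,000 bytes
⌊268,435,456,000 / 180,290,000⌋ = 1,488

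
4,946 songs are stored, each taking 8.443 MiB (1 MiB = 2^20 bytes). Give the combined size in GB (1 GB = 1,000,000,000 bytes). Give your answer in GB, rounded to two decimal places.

Total = 4,946 × 8.443 MiB = 41759.078 MiB
= 41759.078 × 1,048,576 bytes = 43,787,566,972.928 bytes
1 GB = 1,000,000,000 bytes
43,787,566,972.928 / 1,000,000,000 = 43.79 GB

43.79 GB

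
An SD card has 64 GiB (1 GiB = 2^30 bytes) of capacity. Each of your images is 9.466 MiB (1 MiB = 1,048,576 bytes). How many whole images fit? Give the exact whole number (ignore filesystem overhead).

6,923

Capacity: 64 GiB = 68,719,476,736 bytes
Per item: 9.466 MiB = 9,925,820.416 bytes
⌊68,719,476,736 / 9,925,820.416⌋ = 6,923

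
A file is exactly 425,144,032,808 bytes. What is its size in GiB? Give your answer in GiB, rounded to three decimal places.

395.946 GiB

425,144,032,808 bytes given.
1 GiB = 1,073,741,824 bytes
425,144,032,808 / 1,073,741,824 = 395.946 GiB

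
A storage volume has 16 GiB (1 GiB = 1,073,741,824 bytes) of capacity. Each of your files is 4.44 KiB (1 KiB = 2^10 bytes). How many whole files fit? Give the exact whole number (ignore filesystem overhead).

Capacity: 16 GiB = 17,179,869,184 bytes
Per item: 4.44 KiB = 4,546.56 bytes
⌊17,179,869,184 / 4,546.56⌋ = 3,778,652

3,778,652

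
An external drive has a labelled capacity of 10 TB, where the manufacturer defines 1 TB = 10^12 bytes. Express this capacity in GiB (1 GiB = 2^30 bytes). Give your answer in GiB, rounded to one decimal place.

10 TB = 10 × 10^12 bytes = 10,000,000,000,000 bytes
1 GiB = 2^30 bytes = 1,073,741,824 bytes
10,000,000,000,000 / 1,073,741,824 = 9,313.2 GiB

9,313.2 GiB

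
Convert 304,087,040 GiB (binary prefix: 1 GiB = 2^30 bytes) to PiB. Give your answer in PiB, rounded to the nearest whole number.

304,087,040 GiB = 304,087,040 × 2^30 bytes = 326,510,972,984,360,960 bytes
1 PiB = 2^50 bytes = 1,125,899,906,842,624 bytes
326,510,972,984,360,960 / 1,125,899,906,842,624 = 290 PiB

290 PiB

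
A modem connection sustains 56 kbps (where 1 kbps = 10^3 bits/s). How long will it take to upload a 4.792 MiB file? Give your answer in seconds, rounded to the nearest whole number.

4.792 MiB = 5,024,776.192 bytes = 40,198,209.536 bits
56 kbps = 56,000 bits/s
time = 40,198,209.536 / 56,000 = 718 s

718 seconds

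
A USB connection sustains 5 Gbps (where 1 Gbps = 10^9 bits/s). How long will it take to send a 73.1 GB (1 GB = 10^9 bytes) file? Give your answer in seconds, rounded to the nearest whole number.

117 seconds

73.1 GB = 73,100,000,000 bytes = 584,800,000,000 bits
5 Gbps = 5,000,000,000 bits/s
time = 584,800,000,000 / 5,000,000,000 = 117 s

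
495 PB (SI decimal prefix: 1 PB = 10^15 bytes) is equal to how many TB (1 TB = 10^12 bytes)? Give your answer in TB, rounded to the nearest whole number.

495,000 TB

495 PB = 495 × 10^15 bytes = 495,000,000,000,000,000 bytes
1 TB = 10^12 bytes = 1,000,000,000,000 bytes
495,000,000,000,000,000 / 1,000,000,000,000 = 495,000 TB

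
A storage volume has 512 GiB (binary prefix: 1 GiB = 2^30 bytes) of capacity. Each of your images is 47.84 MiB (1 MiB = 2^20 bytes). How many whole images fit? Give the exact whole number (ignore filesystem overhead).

10,959

Capacity: 512 GiB = 549,755,813,888 bytes
Per item: 47.84 MiB = 50,163,875.84 bytes
⌊549,755,813,888 / 50,163,875.84⌋ = 10,959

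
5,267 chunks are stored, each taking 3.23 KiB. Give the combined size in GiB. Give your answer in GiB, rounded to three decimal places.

Total = 5,267 × 3.23 KiB = 17012.41 KiB
= 17012.41 × 1,024 bytes = 17,420,707.84 bytes
1 GiB = 1,073,741,824 bytes
17,420,707.84 / 1,073,741,824 = 0.016 GiB

0.016 GiB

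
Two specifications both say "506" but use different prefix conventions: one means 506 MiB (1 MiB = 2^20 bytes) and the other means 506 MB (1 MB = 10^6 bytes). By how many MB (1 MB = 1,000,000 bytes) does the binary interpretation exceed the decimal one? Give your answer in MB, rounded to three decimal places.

506 MiB = 506 × 1,048,576 = 530,579,456 bytes
506 MB = 506 × 1,000,000 = 506,000,000 bytes
difference = 24,579,456 bytes
24,579,456 / 1,000,000 = 24.579 MB

24.579 MB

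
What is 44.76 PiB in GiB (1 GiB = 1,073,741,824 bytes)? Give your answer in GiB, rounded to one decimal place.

46,934,261.8 GiB

44.76 PiB × 1,125,899,906,842,624 bytes/PiB = 50,395,279,830,275,850.24 bytes
1 GiB = 2^30 bytes = 1,073,741,824 bytes
50,395,279,830,275,850.24 / 1,073,741,824 = 46,934,261.8 GiB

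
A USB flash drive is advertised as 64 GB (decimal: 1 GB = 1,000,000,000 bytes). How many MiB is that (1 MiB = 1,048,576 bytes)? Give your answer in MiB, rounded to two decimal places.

61,035.16 MiB

64 GB = 64 × 10^9 bytes = 64,000,000,000 bytes
1 MiB = 1,048,576 bytes
64,000,000,000 / 1,048,576 = 61,035.16 MiB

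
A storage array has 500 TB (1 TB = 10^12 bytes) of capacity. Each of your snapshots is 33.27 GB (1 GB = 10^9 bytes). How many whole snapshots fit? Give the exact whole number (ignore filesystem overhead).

Capacity: 500 TB = 500,000,000,000,000 bytes
Per item: 33.27 GB = 33,270,000,000 bytes
⌊500,000,000,000,000 / 33,270,000,000⌋ = 15,028

15,028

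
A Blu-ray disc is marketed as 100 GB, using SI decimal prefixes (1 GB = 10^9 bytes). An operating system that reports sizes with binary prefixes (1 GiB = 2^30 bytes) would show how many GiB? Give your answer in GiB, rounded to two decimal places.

93.13 GiB

100 GB × 1,000,000,000 bytes/GB = 100,000,000,000 bytes
1 GiB = 1,073,741,824 bytes
100,000,000,000 / 1,073,741,824 = 93.13 GiB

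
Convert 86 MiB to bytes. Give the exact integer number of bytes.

90,177,536 bytes

86 × 1,048,576 = 90,177,536 bytes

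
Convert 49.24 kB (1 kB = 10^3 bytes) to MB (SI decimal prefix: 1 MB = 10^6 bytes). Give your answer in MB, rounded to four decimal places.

49.24 kB = 49.24 × 10^3 bytes = 49,240 bytes
1 MB = 1,000,000 bytes
49,240 / 1,000,000 = 0.0492 MB

0.0492 MB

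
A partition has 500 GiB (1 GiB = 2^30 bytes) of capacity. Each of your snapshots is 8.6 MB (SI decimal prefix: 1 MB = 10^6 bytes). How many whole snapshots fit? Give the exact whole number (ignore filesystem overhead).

62,426

Capacity: 500 GiB = 536,870,912,000 bytes
Per item: 8.6 MB = 8,600,000 bytes
⌊536,870,912,000 / 8,600,000⌋ = 62,426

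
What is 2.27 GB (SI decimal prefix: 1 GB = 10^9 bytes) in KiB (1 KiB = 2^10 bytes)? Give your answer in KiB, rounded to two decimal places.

2,216,796.88 KiB

2.27 GB = 2.27 × 10^9 bytes = 2,270,000,000 bytes
1 KiB = 2^10 bytes = 1,024 bytes
2,270,000,000 / 1,024 = 2,216,796.88 KiB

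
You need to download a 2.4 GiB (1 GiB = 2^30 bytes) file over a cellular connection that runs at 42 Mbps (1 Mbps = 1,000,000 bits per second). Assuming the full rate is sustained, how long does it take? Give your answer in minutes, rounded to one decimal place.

8.2 minutes

2.4 GiB = 2,576,980,377.6 bytes = 20,615,843,020.8 bits
42 Mbps = 42,000,000 bits/s
time = 20,615,843,020.8 / 42,000,000 = 490.85 s
490.85 s / 60 = 8.2 minutes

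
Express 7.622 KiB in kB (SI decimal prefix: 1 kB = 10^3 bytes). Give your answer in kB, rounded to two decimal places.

7.80 kB

7.622 KiB = 7.622 × 2^10 bytes = 7,804.928 bytes
1 kB = 1,000 bytes
7,804.928 / 1,000 = 7.80 kB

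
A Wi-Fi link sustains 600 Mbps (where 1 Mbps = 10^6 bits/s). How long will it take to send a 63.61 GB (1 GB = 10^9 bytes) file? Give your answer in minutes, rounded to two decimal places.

63.61 GB = 63,610,000,000 bytes = 508,880,000,000 bits
600 Mbps = 600,000,000 bits/s
time = 508,880,000,000 / 600,000,000 = 848.133 s
848.133 s / 60 = 14.14 minutes

14.14 minutes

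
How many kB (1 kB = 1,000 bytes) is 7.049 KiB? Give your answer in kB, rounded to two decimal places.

7.049 KiB = 7.049 × 2^10 bytes = 7,218.176 bytes
1 kB = 1,000 bytes
7,218.176 / 1,000 = 7.22 kB

7.22 kB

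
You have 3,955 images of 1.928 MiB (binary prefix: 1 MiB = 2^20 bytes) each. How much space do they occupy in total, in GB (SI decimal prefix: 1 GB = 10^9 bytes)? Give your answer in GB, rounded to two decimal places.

8.00 GB

Total = 3,955 × 1.928 MiB = 7625.24 MiB
= 7625.24 × 1,048,576 bytes = 7,995,643,658.24 bytes
1 GB = 1,000,000,000 bytes
7,995,643,658.24 / 1,000,000,000 = 8.00 GB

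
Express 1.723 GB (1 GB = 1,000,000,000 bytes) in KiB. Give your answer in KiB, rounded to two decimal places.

1.723 GB × 1,000,000,000 bytes/GB = 1,723,000,000 bytes
1 KiB = 1,024 bytes
1,723,000,000 / 1,024 = 1,682,617.19 KiB

1,682,617.19 KiB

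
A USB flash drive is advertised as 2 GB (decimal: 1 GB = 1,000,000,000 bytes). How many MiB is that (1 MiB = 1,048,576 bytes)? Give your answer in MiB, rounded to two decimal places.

1,907.35 MiB

2 GB = 2 × 10^9 bytes = 2,000,000,000 bytes
1 MiB = 2^20 bytes = 1,048,576 bytes
2,000,000,000 / 1,048,576 = 1,907.35 MiB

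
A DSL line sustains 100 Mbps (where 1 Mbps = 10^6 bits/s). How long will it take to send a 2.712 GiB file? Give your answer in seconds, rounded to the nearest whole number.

233 seconds

2.712 GiB = 2,911,987,826.688 bytes = 23,295,902,613.504 bits
100 Mbps = 100,000,000 bits/s
time = 23,295,902,613.504 / 100,000,000 = 233 s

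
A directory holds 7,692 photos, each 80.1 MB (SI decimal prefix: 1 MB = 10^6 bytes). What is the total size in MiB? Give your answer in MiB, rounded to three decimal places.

587,586.594 MiB

Total = 7,692 × 80.1 MB = 616129.2 MB
= 616129.2 × 1,000,000 bytes = 616,129,200,000 bytes
1 MiB = 1,048,576 bytes
616,129,200,000 / 1,048,576 = 587,586.594 MiB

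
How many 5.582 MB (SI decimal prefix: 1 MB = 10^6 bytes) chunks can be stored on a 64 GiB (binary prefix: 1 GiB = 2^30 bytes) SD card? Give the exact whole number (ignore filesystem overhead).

12,310

Capacity: 64 GiB = 68,719,476,736 bytes
Per item: 5.582 MB = 5,582,000 bytes
⌊68,719,476,736 / 5,582,000⌋ = 12,310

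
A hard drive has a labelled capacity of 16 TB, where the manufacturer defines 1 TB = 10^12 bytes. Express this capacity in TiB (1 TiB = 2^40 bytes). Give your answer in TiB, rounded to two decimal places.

14.55 TiB

16 TB = 16 × 10^12 bytes = 16,000,000,000,000 bytes
1 TiB = 1,099,511,627,776 bytes
16,000,000,000,000 / 1,099,511,627,776 = 14.55 TiB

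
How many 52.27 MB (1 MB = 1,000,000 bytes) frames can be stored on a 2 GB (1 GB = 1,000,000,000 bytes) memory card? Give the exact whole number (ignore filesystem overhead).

38

Capacity: 2 GB = 2,000,000,000 bytes
Per item: 52.27 MB = 52,270,000 bytes
⌊2,000,000,000 / 52,270,000⌋ = 38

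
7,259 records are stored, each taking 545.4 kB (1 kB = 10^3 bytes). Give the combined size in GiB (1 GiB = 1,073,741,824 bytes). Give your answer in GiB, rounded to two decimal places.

3.69 GiB

Total = 7,259 × 545.4 kB = 3959058.6 kB
= 3959058.6 × 1,000 bytes = 3,959,058,600 bytes
1 GiB = 1,073,741,824 bytes
3,959,058,600 / 1,073,741,824 = 3.69 GiB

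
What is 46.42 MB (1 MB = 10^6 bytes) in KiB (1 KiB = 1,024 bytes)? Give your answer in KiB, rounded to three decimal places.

45,332.031 KiB

46.42 MB × 1,000,000 bytes/MB = 46,420,000 bytes
1 KiB = 2^10 bytes = 1,024 bytes
46,420,000 / 1,024 = 45,332.031 KiB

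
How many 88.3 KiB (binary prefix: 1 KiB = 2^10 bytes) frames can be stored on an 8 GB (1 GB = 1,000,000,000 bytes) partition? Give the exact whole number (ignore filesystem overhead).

Capacity: 8 GB = 8,000,000,000 bytes
Per item: 88.3 KiB = 90,419.2 bytes
⌊8,000,000,000 / 90,419.2⌋ = 88,476

88,476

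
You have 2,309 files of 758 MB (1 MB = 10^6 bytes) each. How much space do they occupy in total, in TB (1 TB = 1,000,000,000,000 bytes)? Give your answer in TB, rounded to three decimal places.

1.750 TB

Total = 2,309 × 758 MB = 1,750,222 MB
= 1,750,222 × 1,000,000 bytes = 1,750,222,000,000 bytes
1 TB = 1,000,000,000,000 bytes
1,750,222,000,000 / 1,000,000,000,000 = 1.750 TB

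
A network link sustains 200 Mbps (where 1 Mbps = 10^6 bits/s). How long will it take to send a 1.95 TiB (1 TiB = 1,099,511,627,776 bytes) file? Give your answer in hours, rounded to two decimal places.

23.82 hours

1.95 TiB = 2,144,047,674,163.2 bytes = 17,152,381,393,305.6 bits
200 Mbps = 200,000,000 bits/s
time = 17,152,381,393,305.6 / 200,000,000 = 85,761.9070 s
85,761.9070 s / 3600 = 23.82 hours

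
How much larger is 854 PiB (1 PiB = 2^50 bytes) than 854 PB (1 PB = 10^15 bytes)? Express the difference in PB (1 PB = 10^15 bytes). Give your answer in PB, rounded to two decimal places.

854 PiB = 854 × 1,125,899,906,842,624 = 961,518,520,443,600,896 bytes
854 PB = 854 × 1,000,000,000,000,000 = 854,000,000,000,000,000 bytes
difference = 107,518,520,443,600,896 bytes
107,518,520,443,600,896 / 1,000,000,000,000,000 = 107.52 PB

107.52 PB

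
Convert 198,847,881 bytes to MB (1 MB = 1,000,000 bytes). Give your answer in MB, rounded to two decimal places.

198.85 MB

198,847,881 bytes given.
1 MB = 10^6 bytes = 1,000,000 bytes
198,847,881 / 1,000,000 = 198.85 MB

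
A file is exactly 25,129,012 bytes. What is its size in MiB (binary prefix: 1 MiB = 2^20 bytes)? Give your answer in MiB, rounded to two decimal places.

25,129,012 bytes given.
1 MiB = 2^20 bytes = 1,048,576 bytes
25,129,012 / 1,048,576 = 23.96 MiB

23.96 MiB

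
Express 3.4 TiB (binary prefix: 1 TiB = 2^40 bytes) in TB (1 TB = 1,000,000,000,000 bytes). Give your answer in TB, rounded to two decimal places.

3.4 TiB = 3.4 × 2^40 bytes = 3,738,339,534,438.4 bytes
1 TB = 1,000,000,000,000 bytes
3,738,339,534,438.4 / 1,000,000,000,000 = 3.74 TB

3.74 TB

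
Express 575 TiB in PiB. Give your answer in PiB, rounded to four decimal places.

0.5615 PiB

575 TiB × 1,099,511,627,776 bytes/TiB = 632,219,185,971,200 bytes
1 PiB = 2^50 bytes = 1,125,899,906,842,624 bytes
632,219,185,971,200 / 1,125,899,906,842,624 = 0.5615 PiB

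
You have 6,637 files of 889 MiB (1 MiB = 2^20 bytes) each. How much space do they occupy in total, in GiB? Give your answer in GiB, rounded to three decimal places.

Total = 6,637 × 889 MiB = 5,900,293 MiB
= 5,900,293 × 1,048,576 bytes = 6,186,905,632,768 bytes
1 GiB = 1,073,741,824 bytes
6,186,905,632,768 / 1,073,741,824 = 5,762.005 GiB

5,762.005 GiB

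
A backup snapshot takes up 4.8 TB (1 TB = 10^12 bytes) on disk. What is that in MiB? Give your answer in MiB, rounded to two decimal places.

4.8 TB = 4.8 × 10^12 bytes = 4,800,000,000,000 bytes
1 MiB = 1,048,576 bytes
4,800,000,000,000 / 1,048,576 = 4,577,636.72 MiB

4,577,636.72 MiB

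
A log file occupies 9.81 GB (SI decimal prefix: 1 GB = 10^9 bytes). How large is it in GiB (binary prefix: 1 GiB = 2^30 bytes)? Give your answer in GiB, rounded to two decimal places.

9.14 GiB

9.81 GB × 1,000,000,000 bytes/GB = 9,810,000,000 bytes
1 GiB = 2^30 bytes = 1,073,741,824 bytes
9,810,000,000 / 1,073,741,824 = 9.14 GiB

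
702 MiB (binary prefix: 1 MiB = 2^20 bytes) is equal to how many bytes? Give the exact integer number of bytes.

702 × 1,048,576 = 736,100,352 bytes  (1 MiB = 2^20 bytes)

736,100,352 bytes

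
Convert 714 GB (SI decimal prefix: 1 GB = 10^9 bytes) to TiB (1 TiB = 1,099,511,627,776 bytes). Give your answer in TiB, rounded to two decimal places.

0.65 TiB

714 GB = 714 × 10^9 bytes = 714,000,000,000 bytes
1 TiB = 2^40 bytes = 1,099,511,627,776 bytes
714,000,000,000 / 1,099,511,627,776 = 0.65 TiB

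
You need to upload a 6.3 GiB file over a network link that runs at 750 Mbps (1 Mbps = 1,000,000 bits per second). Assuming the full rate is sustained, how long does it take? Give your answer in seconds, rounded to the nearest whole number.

6.3 GiB = 6,764,573,491.2 bytes = 54,116,587,929.6 bits
750 Mbps = 750,000,000 bits/s
time = 54,116,587,929.6 / 750,000,000 = 72 s

72 seconds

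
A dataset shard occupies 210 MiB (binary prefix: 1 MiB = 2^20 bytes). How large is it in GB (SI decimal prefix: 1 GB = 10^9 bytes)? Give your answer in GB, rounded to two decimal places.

0.22 GB

210 MiB × 1,048,576 bytes/MiB = 220,200,960 bytes
1 GB = 10^9 bytes = 1,000,000,000 bytes
220,200,960 / 1,000,000,000 = 0.22 GB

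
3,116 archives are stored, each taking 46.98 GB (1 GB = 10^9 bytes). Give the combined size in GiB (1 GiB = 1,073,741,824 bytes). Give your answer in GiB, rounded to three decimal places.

Total = 3,116 × 46.98 GB = 146389.68 GB
= 146389.68 × 1,000,000,000 bytes = 146,389,680,000,000 bytes
1 GiB = 1,073,741,824 bytes
146,389,680,000,000 / 1,073,741,824 = 136,336.014 GiB

136,336.014 GiB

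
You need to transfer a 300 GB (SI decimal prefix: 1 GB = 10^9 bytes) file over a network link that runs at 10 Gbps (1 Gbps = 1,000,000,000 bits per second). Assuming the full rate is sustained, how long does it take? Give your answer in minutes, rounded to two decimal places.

4.00 minutes

300 GB = 300,000,000,000 bytes = 2,400,000,000,000 bits
10 Gbps = 10,000,000,000 bits/s
time = 2,400,000,000,000 / 10,000,000,000 = 240.000 s
240.000 s / 60 = 4.00 minutes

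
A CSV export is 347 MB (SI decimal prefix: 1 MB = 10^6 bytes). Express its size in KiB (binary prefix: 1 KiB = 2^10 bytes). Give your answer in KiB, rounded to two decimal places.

347 MB × 1,000,000 bytes/MB = 347,000,000 bytes
1 KiB = 2^10 bytes = 1,024 bytes
347,000,000 / 1,024 = 338,867.19 KiB

338,867.19 KiB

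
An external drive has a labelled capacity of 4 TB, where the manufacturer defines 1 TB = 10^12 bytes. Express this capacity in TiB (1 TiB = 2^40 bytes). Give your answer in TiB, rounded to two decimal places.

4 TB = 4 × 10^12 bytes = 4,000,000,000,000 bytes
1 TiB = 1,099,511,627,776 bytes
4,000,000,000,000 / 1,099,511,627,776 = 3.64 TiB

3.64 TiB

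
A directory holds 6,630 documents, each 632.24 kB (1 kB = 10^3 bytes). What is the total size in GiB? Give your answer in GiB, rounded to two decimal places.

3.90 GiB

Total = 6,630 × 632.24 kB = 4191751.2 kB
= 4191751.2 × 1,000 bytes = 4,191,751,200 bytes
1 GiB = 1,073,741,824 bytes
4,191,751,200 / 1,073,741,824 = 3.90 GiB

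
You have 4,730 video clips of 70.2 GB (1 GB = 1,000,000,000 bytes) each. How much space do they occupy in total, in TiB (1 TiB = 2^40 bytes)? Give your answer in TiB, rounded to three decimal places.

Total = 4,730 × 70.2 GB = 332,046 GB
= 332,046 × 1,000,000,000 bytes = 332,046,000,000,000 bytes
1 TiB = 1,099,511,627,776 bytes
332,046,000,000,000 / 1,099,511,627,776 = 301.994 TiB

301.994 TiB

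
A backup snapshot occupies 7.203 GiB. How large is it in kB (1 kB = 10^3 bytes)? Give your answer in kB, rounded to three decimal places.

7,734,162.358 kB

7.203 GiB = 7.203 × 2^30 bytes = 7,734,162,358.272 bytes
1 kB = 10^3 bytes = 1,000 bytes
7,734,162,358.272 / 1,000 = 7,734,162.358 kB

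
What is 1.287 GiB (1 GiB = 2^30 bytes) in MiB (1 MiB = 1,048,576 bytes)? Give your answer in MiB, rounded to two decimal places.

1.287 GiB = 1.287 × 2^30 bytes = 1,381,905,727.488 bytes
1 MiB = 1,048,576 bytes
1,381,905,727.488 / 1,048,576 = 1,317.89 MiB

1,317.89 MiB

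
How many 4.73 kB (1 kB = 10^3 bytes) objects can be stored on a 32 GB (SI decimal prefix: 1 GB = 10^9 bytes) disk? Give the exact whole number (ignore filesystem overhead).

Capacity: 32 GB = 32,000,000,000 bytes
Per item: 4.73 kB = 4,730 bytes
⌊32,000,000,000 / 4,730⌋ = 6,765,327

6,765,327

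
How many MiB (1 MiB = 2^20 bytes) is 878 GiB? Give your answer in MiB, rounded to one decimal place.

878 GiB = 878 × 2^30 bytes = 942,745,321,472 bytes
1 MiB = 2^20 bytes = 1,048,576 bytes
942,745,321,472 / 1,048,576 = 899,072.0 MiB

899,072.0 MiB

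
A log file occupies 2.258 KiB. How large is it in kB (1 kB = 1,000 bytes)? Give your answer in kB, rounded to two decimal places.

2.258 KiB × 1,024 bytes/KiB = 2,312.192 bytes
1 kB = 1,000 bytes
2,312.192 / 1,000 = 2.31 kB

2.31 kB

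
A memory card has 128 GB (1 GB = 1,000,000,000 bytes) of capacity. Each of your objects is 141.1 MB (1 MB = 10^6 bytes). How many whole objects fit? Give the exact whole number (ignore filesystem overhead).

907

Capacity: 128 GB = 128,000,000,000 bytes
Per item: 141.1 MB = 141,100,000 bytes
⌊128,000,000,000 / 141,100,000⌋ = 907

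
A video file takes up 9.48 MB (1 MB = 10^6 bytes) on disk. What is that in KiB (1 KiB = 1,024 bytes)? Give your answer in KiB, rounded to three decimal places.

9,257.813 KiB

9.48 MB × 1,000,000 bytes/MB = 9,480,000 bytes
1 KiB = 2^10 bytes = 1,024 bytes
9,480,000 / 1,024 = 9,257.813 KiB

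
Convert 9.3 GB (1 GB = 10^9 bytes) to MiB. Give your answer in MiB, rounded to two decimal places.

9.3 GB = 9.3 × 10^9 bytes = 9,300,000,000 bytes
1 MiB = 2^20 bytes = 1,048,576 bytes
9,300,000,000 / 1,048,576 = 8,869.17 MiB

8,869.17 MiB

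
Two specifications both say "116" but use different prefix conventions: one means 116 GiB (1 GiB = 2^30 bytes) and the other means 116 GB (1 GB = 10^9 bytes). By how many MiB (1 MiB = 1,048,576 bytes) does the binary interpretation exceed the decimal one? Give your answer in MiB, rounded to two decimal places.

116 GiB = 116 × 1,073,741,824 = 124,554,051,584 bytes
116 GB = 116 × 1,000,000,000 = 116,000,000,000 bytes
difference = 8,554,051,584 bytes
8,554,051,584 / 1,048,576 = 8,157.78 MiB

8,157.78 MiB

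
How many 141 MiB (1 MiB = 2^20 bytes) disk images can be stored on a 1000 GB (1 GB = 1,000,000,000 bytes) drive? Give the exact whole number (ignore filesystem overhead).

Capacity: 1000 GB = 1,000,000,000,000 bytes
Per item: 141 MiB = 147,849,216 bytes
⌊1,000,000,000,000 / 147,849,216⌋ = 6,763

6,763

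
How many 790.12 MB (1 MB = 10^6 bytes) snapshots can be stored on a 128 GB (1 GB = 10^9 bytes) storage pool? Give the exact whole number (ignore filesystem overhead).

162

Capacity: 128 GB = 128,000,000,000 bytes
Per item: 790.12 MB = 790,120,000 bytes
⌊128,000,000,000 / 790,120,000⌋ = 162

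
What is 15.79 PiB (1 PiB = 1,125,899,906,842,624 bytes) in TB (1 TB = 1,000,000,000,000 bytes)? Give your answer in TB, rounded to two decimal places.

15.79 PiB × 1,125,899,906,842,624 bytes/PiB = 17,777,959,529,045,032.96 bytes
1 TB = 1,000,000,000,000 bytes
17,777,959,529,045,032.96 / 1,000,000,000,000 = 17,777.96 TB

17,777.96 TB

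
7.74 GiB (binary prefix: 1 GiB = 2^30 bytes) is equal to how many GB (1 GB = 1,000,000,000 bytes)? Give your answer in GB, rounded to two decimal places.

8.31 GB

7.74 GiB × 1,073,741,824 bytes/GiB = 8,310,761,717.76 bytes
1 GB = 10^9 bytes = 1,000,000,000 bytes
8,310,761,717.76 / 1,000,000,000 = 8.31 GB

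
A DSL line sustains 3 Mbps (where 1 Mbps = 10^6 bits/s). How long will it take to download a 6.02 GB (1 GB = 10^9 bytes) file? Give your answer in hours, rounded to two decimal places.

6.02 GB = 6,020,000,000 bytes = 48,160,000,000 bits
3 Mbps = 3,000,000 bits/s
time = 48,160,000,000 / 3,000,000 = 16,053.3333 s
16,053.3333 s / 3600 = 4.46 hours

4.46 hours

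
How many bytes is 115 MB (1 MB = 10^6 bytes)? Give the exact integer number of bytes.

115,000,000 bytes

115 × 1,000,000 = 115,000,000 bytes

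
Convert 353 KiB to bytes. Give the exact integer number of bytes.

353 × 1,024 = 361,472 bytes

361,472 bytes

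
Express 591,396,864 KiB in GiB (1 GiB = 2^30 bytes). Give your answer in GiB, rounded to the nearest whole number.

564 GiB

591,396,864 KiB × 1,024 bytes/KiB = 605,590,388,736 bytes
1 GiB = 2^30 bytes = 1,073,741,824 bytes
605,590,388,736 / 1,073,741,824 = 564 GiB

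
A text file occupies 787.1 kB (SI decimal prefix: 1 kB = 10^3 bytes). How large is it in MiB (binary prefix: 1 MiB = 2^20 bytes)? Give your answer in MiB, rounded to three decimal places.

787.1 kB × 1,000 bytes/kB = 787,100 bytes
1 MiB = 1,048,576 bytes
787,100 / 1,048,576 = 0.751 MiB

0.751 MiB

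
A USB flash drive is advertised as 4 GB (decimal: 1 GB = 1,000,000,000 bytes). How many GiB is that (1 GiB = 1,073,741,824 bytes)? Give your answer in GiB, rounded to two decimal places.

3.73 GiB

4 GB = 4 × 10^9 bytes = 4,000,000,000 bytes
1 GiB = 1,073,741,824 bytes
4,000,000,000 / 1,073,741,824 = 3.73 GiB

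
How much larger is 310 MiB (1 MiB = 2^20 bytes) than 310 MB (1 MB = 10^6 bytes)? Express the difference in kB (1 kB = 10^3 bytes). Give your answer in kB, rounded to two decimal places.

310 MiB = 310 × 1,048,576 = 325,058,560 bytes
310 MB = 310 × 1,000,000 = 310,000,000 bytes
difference = 15,058,560 bytes
15,058,560 / 1,000 = 15,058.56 kB

15,058.56 kB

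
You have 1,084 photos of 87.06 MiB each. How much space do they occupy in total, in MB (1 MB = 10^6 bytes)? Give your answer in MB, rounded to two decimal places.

Total = 1,084 × 87.06 MiB = 94373.04 MiB
= 94373.04 × 1,048,576 bytes = 98,957,304,791.04 bytes
1 MB = 1,000,000 bytes
98,957,304,791.04 / 1,000,000 = 98,957.30 MB

98,957.30 MB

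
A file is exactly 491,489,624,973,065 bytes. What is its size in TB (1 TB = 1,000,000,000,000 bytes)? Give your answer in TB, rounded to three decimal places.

491,489,624,973,065 bytes given.
1 TB = 10^12 bytes = 1,000,000,000,000 bytes
491,489,624,973,065 / 1,000,000,000,000 = 491.490 TB

491.490 TB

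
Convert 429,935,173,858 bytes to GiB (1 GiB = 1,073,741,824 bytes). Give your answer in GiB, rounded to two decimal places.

400.41 GiB

429,935,173,858 bytes given.
1 GiB = 1,073,741,824 bytes
429,935,173,858 / 1,073,741,824 = 400.41 GiB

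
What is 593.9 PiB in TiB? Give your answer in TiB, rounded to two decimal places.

608,153.60 TiB

593.9 PiB = 593.9 × 2^50 bytes = 668,671,954,673,834,393.6 bytes
1 TiB = 1,099,511,627,776 bytes
668,671,954,673,834,393.6 / 1,099,511,627,776 = 608,153.60 TiB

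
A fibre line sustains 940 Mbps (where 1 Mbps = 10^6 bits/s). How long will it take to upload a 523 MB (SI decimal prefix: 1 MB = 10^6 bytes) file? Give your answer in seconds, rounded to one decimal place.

523 MB = 523,000,000 bytes = 4,184,000,000 bits
940 Mbps = 940,000,000 bits/s
time = 4,184,000,000 / 940,000,000 = 4.5 s

4.5 seconds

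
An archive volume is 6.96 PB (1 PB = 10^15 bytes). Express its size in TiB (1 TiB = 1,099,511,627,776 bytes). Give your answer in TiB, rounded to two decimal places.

6,330.08 TiB

6.96 PB = 6.96 × 10^15 bytes = 6,960,000,000,000,000 bytes
1 TiB = 2^40 bytes = 1,099,511,627,776 bytes
6,960,000,000,000,000 / 1,099,511,627,776 = 6,330.08 TiB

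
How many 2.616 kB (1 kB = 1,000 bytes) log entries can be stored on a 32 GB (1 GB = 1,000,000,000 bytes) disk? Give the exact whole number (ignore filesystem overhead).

Capacity: 32 GB = 32,000,000,000 bytes
Per item: 2.616 kB = 2,616 bytes
⌊32,000,000,000 / 2,616⌋ = 12,232,415

12,232,415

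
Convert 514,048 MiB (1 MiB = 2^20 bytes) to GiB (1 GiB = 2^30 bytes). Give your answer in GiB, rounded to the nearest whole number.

502 GiB

514,048 MiB × 1,048,576 bytes/MiB = 539,018,395,648 bytes
1 GiB = 1,073,741,824 bytes
539,018,395,648 / 1,073,741,824 = 502 GiB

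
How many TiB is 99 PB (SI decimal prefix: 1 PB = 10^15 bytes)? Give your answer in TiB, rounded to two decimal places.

90,039.98 TiB

99 PB = 99 × 10^15 bytes = 99,000,000,000,000,000 bytes
1 TiB = 2^40 bytes = 1,099,511,627,776 bytes
99,000,000,000,000,000 / 1,099,511,627,776 = 90,039.98 TiB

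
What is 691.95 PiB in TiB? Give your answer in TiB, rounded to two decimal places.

691.95 PiB × 1,125,899,906,842,624 bytes/PiB = 779,066,440,539,753,676.8 bytes
1 TiB = 2^40 bytes = 1,099,511,627,776 bytes
779,066,440,539,753,676.8 / 1,099,511,627,776 = 708,556.80 TiB

708,556.80 TiB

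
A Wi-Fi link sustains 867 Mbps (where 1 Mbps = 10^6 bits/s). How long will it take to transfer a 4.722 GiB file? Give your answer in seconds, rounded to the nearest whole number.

47 seconds

4.722 GiB = 5,070,208,892.928 bytes = 40,561,671,143.424 bits
867 Mbps = 867,000,000 bits/s
time = 40,561,671,143.424 / 867,000,000 = 47 s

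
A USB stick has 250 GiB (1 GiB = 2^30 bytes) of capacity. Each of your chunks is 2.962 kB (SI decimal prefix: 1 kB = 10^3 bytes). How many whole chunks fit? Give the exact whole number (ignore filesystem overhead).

90,626,419

Capacity: 250 GiB = 268,435,456,000 bytes
Per item: 2.962 kB = 2,962 bytes
⌊268,435,456,000 / 2,962⌋ = 90,626,419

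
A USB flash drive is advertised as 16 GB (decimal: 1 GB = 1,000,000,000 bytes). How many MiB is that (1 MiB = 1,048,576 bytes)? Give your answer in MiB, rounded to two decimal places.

16 GB × 1,000,000,000 bytes/GB = 16,000,000,000 bytes
1 MiB = 1,048,576 bytes
16,000,000,000 / 1,048,576 = 15,258.79 MiB

15,258.79 MiB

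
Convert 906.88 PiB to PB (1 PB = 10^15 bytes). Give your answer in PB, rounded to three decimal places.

906.88 PiB = 906.88 × 2^50 bytes = 1,021,056,107,517,438,853.12 bytes
1 PB = 10^15 bytes = 1,000,000,000,000,000 bytes
1,021,056,107,517,438,853.12 / 1,000,000,000,000,000 = 1,021.056 PB

1,021.056 PB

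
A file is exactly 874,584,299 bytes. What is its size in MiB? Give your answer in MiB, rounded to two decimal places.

874,584,299 bytes given.
1 MiB = 1,048,576 bytes
874,584,299 / 1,048,576 = 834.07 MiB

834.07 MiB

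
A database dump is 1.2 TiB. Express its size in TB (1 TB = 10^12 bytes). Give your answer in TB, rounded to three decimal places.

1.319 TB

1.2 TiB = 1.2 × 2^40 bytes = 1,319,413,953,331.2 bytes
1 TB = 1,000,000,000,000 bytes
1,319,413,953,331.2 / 1,000,000,000,000 = 1.319 TB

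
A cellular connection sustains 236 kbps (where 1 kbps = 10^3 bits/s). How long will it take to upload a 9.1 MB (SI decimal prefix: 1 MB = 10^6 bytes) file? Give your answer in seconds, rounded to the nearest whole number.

308 seconds

9.1 MB = 9,100,000 bytes = 72,800,000 bits
236 kbps = 236,000 bits/s
time = 72,800,000 / 236,000 = 308 s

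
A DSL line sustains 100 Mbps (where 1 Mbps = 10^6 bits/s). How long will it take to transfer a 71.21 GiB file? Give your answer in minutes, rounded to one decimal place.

71.21 GiB = 76,461,155,287.04 bytes = 611,689,242,296.32 bits
100 Mbps = 100,000,000 bits/s
time = 611,689,242,296.32 / 100,000,000 = 6,116.89 s
6,116.89 s / 60 = 101.9 minutes

101.9 minutes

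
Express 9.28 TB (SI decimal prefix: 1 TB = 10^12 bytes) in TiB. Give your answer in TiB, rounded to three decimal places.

8.440 TiB

9.28 TB = 9.28 × 10^12 bytes = 9,280,000,000,000 bytes
1 TiB = 2^40 bytes = 1,099,511,627,776 bytes
9,280,000,000,000 / 1,099,511,627,776 = 8.440 TiB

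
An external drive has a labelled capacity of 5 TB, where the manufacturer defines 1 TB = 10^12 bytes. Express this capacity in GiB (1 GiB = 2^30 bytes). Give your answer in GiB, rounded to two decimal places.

5 TB = 5 × 10^12 bytes = 5,000,000,000,000 bytes
1 GiB = 1,073,741,824 bytes
5,000,000,000,000 / 1,073,741,824 = 4,656.61 GiB

4,656.61 GiB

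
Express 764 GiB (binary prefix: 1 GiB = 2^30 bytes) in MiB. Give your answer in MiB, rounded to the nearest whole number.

764 GiB × 1,073,741,824 bytes/GiB = 820,338,753,536 bytes
1 MiB = 2^20 bytes = 1,048,576 bytes
820,338,753,536 / 1,048,576 = 782,336 MiB

782,336 MiB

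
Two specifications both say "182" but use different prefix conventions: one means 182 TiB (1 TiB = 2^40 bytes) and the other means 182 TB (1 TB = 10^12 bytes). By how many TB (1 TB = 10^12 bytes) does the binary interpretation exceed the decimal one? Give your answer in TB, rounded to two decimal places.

182 TiB = 182 × 1,099,511,627,776 = 200,111,116,255,232 bytes
182 TB = 182 × 1,000,000,000,000 = 182,000,000,000,000 bytes
difference = 18,111,116,255,232 bytes
18,111,116,255,232 / 1,000,000,000,000 = 18.11 TB

18.11 TB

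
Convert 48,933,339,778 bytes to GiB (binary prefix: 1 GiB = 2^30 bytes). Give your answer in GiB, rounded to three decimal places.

48,933,339,778 bytes given.
1 GiB = 2^30 bytes = 1,073,741,824 bytes
48,933,339,778 / 1,073,741,824 = 45.573 GiB

45.573 GiB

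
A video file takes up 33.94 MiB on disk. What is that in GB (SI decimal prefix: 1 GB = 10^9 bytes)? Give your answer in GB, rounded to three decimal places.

0.036 GB

33.94 MiB = 33.94 × 2^20 bytes = 35,588,669.44 bytes
1 GB = 1,000,000,000 bytes
35,588,669.44 / 1,000,000,000 = 0.036 GB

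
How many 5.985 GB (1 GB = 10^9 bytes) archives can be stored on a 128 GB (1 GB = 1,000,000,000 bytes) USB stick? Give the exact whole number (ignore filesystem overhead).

Capacity: 128 GB = 128,000,000,000 bytes
Per item: 5.985 GB = 5,985,000,000 bytes
⌊128,000,000,000 / 5,985,000,000⌋ = 21

21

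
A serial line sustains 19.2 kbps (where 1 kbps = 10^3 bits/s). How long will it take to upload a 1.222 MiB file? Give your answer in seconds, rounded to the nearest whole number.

534 seconds

1.222 MiB = 1,281,359.872 bytes = 10,250,878.976 bits
19.2 kbps = 19,200 bits/s
time = 10,250,878.976 / 19,200 = 534 s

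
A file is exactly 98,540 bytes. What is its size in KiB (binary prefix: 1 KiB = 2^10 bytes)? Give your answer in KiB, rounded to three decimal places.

98,540 bytes given.
1 KiB = 2^10 bytes = 1,024 bytes
98,540 / 1,024 = 96.230 KiB

96.230 KiB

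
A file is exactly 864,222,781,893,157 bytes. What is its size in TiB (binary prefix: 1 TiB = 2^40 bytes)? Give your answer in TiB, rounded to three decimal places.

786.006 TiB

864,222,781,893,157 bytes given.
1 TiB = 2^40 bytes = 1,099,511,627,776 bytes
864,222,781,893,157 / 1,099,511,627,776 = 786.006 TiB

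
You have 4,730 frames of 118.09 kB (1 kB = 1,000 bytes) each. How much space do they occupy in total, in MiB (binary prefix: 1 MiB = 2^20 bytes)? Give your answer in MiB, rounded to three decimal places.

532.690 MiB

Total = 4,730 × 118.09 kB = 558565.7 kB
= 558565.7 × 1,000 bytes = 558,565,700 bytes
1 MiB = 1,048,576 bytes
558,565,700 / 1,048,576 = 532.690 MiB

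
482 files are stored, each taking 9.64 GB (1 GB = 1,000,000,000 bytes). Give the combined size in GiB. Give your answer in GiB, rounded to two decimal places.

4,327.37 GiB

Total = 482 × 9.64 GB = 4646.48 GB
= 4646.48 × 1,000,000,000 bytes = 4,646,480,000,000 bytes
1 GiB = 1,073,741,824 bytes
4,646,480,000,000 / 1,073,741,824 = 4,327.37 GiB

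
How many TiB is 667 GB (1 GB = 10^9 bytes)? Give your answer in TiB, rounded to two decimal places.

0.61 TiB

667 GB × 1,000,000,000 bytes/GB = 667,000,000,000 bytes
1 TiB = 1,099,511,627,776 bytes
667,000,000,000 / 1,099,511,627,776 = 0.61 TiB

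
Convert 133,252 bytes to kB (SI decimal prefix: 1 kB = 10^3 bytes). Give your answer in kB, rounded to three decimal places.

133,252 bytes given.
1 kB = 10^3 bytes = 1,000 bytes
133,252 / 1,000 = 133.252 kB

133.252 kB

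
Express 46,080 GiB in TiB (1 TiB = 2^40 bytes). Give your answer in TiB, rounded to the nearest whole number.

46,080 GiB = 46,080 × 2^30 bytes = 49,478,023,249,920 bytes
1 TiB = 1,099,511,627,776 bytes
49,478,023,249,920 / 1,099,511,627,776 = 45 TiB

45 TiB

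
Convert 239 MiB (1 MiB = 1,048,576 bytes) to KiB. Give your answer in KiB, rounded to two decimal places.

244,736.00 KiB

239 MiB = 239 × 2^20 bytes = 250,609,664 bytes
1 KiB = 1,024 bytes
250,609,664 / 1,024 = 244,736.00 KiB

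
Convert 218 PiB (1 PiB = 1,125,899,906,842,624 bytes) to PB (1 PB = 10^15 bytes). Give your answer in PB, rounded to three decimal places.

245.446 PB

218 PiB = 218 × 2^50 bytes = 245,446,179,691,692,032 bytes
1 PB = 1,000,000,000,000,000 bytes
245,446,179,691,692,032 / 1,000,000,000,000,000 = 245.446 PB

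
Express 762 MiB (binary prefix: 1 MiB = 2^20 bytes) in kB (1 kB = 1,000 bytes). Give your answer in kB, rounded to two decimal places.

799,014.91 kB

762 MiB = 762 × 2^20 bytes = 799,014,912 bytes
1 kB = 10^3 bytes = 1,000 bytes
799,014,912 / 1,000 = 799,014.91 kB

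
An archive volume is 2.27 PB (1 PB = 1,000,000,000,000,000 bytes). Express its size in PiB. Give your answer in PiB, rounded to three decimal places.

2.27 PB = 2.27 × 10^15 bytes = 2,270,000,000,000,000 bytes
1 PiB = 1,125,899,906,842,624 bytes
2,270,000,000,000,000 / 1,125,899,906,842,624 = 2.016 PiB

2.016 PiB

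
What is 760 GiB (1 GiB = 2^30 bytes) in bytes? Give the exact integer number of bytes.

760 × 1,073,741,824 = 816,043,786,240 bytes  (1 GiB = 2^30 bytes)

816,043,786,240 bytes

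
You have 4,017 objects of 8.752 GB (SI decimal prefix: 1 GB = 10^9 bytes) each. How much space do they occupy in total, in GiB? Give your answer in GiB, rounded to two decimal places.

32,742.31 GiB

Total = 4,017 × 8.752 GB = 35156.784 GB
= 35156.784 × 1,000,000,000 bytes = 35,156,784,000,000 bytes
1 GiB = 1,073,741,824 bytes
35,156,784,000,000 / 1,073,741,824 = 32,742.31 GiB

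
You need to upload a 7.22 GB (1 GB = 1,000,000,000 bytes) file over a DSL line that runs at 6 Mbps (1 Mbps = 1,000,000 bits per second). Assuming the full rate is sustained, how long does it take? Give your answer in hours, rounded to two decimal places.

2.67 hours

7.22 GB = 7,220,000,000 bytes = 57,760,000,000 bits
6 Mbps = 6,000,000 bits/s
time = 57,760,000,000 / 6,000,000 = 9,626.6667 s
9,626.6667 s / 3600 = 2.67 hours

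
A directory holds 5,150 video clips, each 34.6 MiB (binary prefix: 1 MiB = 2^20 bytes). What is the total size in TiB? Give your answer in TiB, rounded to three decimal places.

Total = 5,150 × 34.6 MiB = 178,190 MiB
= 178,190 × 1,048,576 bytes = 186,845,757,440 bytes
1 TiB = 1,099,511,627,776 bytes
186,845,757,440 / 1,099,511,627,776 = 0.170 TiB

0.170 TiB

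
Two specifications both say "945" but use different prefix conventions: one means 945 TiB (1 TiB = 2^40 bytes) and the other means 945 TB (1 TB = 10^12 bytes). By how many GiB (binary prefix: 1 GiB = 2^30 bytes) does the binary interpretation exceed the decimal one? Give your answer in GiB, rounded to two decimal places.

87,580.17 GiB

945 TiB = 945 × 1,099,511,627,776 = 1,039,038,488,248,320 bytes
945 TB = 945 × 1,000,000,000,000 = 945,000,000,000,000 bytes
difference = 94,038,488,248,320 bytes
94,038,488,248,320 / 1,073,741,824 = 87,580.17 GiB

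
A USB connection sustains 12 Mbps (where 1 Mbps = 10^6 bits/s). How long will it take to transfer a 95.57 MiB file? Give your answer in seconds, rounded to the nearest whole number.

95.57 MiB = 100,212,408.32 bytes = 801,699,266.56 bits
12 Mbps = 12,000,000 bits/s
time = 801,699,266.56 / 12,000,000 = 67 s

67 seconds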